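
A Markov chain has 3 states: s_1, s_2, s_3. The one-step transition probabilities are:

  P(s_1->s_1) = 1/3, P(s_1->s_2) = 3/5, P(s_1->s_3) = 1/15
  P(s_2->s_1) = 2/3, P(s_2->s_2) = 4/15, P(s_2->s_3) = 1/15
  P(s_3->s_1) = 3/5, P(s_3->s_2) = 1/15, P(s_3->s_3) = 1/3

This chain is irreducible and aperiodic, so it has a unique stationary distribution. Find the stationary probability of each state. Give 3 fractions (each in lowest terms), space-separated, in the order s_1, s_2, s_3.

Answer: 109/220 91/220 1/11

Derivation:
The stationary distribution satisfies pi = pi * P, i.e.:
  pi_s_1 = 1/3*pi_s_1 + 2/3*pi_s_2 + 3/5*pi_s_3
  pi_s_2 = 3/5*pi_s_1 + 4/15*pi_s_2 + 1/15*pi_s_3
  pi_s_3 = 1/15*pi_s_1 + 1/15*pi_s_2 + 1/3*pi_s_3
with normalization: pi_s_1 + pi_s_2 + pi_s_3 = 1.

Using the first 2 balance equations plus normalization, the linear system A*pi = b is:
  [-2/3, 2/3, 3/5] . pi = 0
  [3/5, -11/15, 1/15] . pi = 0
  [1, 1, 1] . pi = 1

Solving yields:
  pi_s_1 = 109/220
  pi_s_2 = 91/220
  pi_s_3 = 1/11

Verification (pi * P):
  109/220*1/3 + 91/220*2/3 + 1/11*3/5 = 109/220 = pi_s_1  (ok)
  109/220*3/5 + 91/220*4/15 + 1/11*1/15 = 91/220 = pi_s_2  (ok)
  109/220*1/15 + 91/220*1/15 + 1/11*1/3 = 1/11 = pi_s_3  (ok)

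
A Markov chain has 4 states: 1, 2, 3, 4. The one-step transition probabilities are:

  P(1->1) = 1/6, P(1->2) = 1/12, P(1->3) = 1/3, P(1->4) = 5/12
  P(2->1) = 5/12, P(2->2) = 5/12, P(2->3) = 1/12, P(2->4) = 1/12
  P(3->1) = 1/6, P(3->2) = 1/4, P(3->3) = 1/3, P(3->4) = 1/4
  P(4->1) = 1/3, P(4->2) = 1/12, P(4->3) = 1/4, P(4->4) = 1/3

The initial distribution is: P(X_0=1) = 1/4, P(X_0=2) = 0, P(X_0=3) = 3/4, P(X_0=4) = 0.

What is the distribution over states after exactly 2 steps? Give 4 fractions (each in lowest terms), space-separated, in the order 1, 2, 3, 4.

Propagating the distribution step by step (d_{t+1} = d_t * P):
d_0 = (1=1/4, 2=0, 3=3/4, 4=0)
  d_1[1] = 1/4*1/6 + 0*5/12 + 3/4*1/6 + 0*1/3 = 1/6
  d_1[2] = 1/4*1/12 + 0*5/12 + 3/4*1/4 + 0*1/12 = 5/24
  d_1[3] = 1/4*1/3 + 0*1/12 + 3/4*1/3 + 0*1/4 = 1/3
  d_1[4] = 1/4*5/12 + 0*1/12 + 3/4*1/4 + 0*1/3 = 7/24
d_1 = (1=1/6, 2=5/24, 3=1/3, 4=7/24)
  d_2[1] = 1/6*1/6 + 5/24*5/12 + 1/3*1/6 + 7/24*1/3 = 77/288
  d_2[2] = 1/6*1/12 + 5/24*5/12 + 1/3*1/4 + 7/24*1/12 = 5/24
  d_2[3] = 1/6*1/3 + 5/24*1/12 + 1/3*1/3 + 7/24*1/4 = 37/144
  d_2[4] = 1/6*5/12 + 5/24*1/12 + 1/3*1/4 + 7/24*1/3 = 77/288
d_2 = (1=77/288, 2=5/24, 3=37/144, 4=77/288)

Answer: 77/288 5/24 37/144 77/288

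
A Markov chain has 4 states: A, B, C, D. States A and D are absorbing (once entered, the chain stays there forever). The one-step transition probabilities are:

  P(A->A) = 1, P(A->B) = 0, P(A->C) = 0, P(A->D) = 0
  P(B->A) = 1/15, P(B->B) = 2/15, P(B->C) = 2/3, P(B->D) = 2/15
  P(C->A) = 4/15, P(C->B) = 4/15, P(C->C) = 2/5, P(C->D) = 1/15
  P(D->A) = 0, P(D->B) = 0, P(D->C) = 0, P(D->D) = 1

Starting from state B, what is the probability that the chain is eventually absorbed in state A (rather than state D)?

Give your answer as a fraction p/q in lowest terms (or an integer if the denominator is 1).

Answer: 7/11

Derivation:
Let a_i = P(absorbed in A | start in state i).
Boundary conditions: a_A = 1, a_D = 0.
For each transient state i, a_i = sum_j P(i->j) * a_j:
  a_B = 1/15*a_A + 2/15*a_B + 2/3*a_C + 2/15*a_D
  a_C = 4/15*a_A + 4/15*a_B + 2/5*a_C + 1/15*a_D

Substituting a_A = 1 and a_D = 0, rearrange to (I - Q) a = r where r[i] = P(i -> A):
  [13/15, -2/3] . (a_B, a_C) = 1/15
  [-4/15, 3/5] . (a_B, a_C) = 4/15

Solving yields:
  a_B = 7/11
  a_C = 8/11

Starting state is B, so the absorption probability is a_B = 7/11.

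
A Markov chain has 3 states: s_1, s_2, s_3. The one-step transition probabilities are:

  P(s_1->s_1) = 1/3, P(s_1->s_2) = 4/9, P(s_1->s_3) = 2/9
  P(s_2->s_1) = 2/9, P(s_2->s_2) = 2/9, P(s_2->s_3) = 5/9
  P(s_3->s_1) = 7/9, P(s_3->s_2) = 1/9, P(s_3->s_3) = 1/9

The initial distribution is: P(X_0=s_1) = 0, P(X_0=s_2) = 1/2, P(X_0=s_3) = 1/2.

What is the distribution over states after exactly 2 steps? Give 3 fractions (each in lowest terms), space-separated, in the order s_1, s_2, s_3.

Answer: 25/54 8/27 13/54

Derivation:
Propagating the distribution step by step (d_{t+1} = d_t * P):
d_0 = (s_1=0, s_2=1/2, s_3=1/2)
  d_1[s_1] = 0*1/3 + 1/2*2/9 + 1/2*7/9 = 1/2
  d_1[s_2] = 0*4/9 + 1/2*2/9 + 1/2*1/9 = 1/6
  d_1[s_3] = 0*2/9 + 1/2*5/9 + 1/2*1/9 = 1/3
d_1 = (s_1=1/2, s_2=1/6, s_3=1/3)
  d_2[s_1] = 1/2*1/3 + 1/6*2/9 + 1/3*7/9 = 25/54
  d_2[s_2] = 1/2*4/9 + 1/6*2/9 + 1/3*1/9 = 8/27
  d_2[s_3] = 1/2*2/9 + 1/6*5/9 + 1/3*1/9 = 13/54
d_2 = (s_1=25/54, s_2=8/27, s_3=13/54)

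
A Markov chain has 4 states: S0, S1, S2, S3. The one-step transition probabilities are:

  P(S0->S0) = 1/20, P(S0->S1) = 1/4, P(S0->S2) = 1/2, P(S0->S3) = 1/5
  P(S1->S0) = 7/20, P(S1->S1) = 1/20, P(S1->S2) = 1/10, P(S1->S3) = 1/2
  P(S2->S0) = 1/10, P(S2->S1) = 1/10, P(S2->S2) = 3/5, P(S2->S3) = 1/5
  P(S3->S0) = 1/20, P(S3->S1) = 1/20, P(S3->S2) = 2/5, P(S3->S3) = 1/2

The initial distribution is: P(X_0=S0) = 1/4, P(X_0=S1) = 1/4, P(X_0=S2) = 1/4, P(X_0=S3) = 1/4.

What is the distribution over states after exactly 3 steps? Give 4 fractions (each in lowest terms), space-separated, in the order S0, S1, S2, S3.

Propagating the distribution step by step (d_{t+1} = d_t * P):
d_0 = (S0=1/4, S1=1/4, S2=1/4, S3=1/4)
  d_1[S0] = 1/4*1/20 + 1/4*7/20 + 1/4*1/10 + 1/4*1/20 = 11/80
  d_1[S1] = 1/4*1/4 + 1/4*1/20 + 1/4*1/10 + 1/4*1/20 = 9/80
  d_1[S2] = 1/4*1/2 + 1/4*1/10 + 1/4*3/5 + 1/4*2/5 = 2/5
  d_1[S3] = 1/4*1/5 + 1/4*1/2 + 1/4*1/5 + 1/4*1/2 = 7/20
d_1 = (S0=11/80, S1=9/80, S2=2/5, S3=7/20)
  d_2[S0] = 11/80*1/20 + 9/80*7/20 + 2/5*1/10 + 7/20*1/20 = 83/800
  d_2[S1] = 11/80*1/4 + 9/80*1/20 + 2/5*1/10 + 7/20*1/20 = 39/400
  d_2[S2] = 11/80*1/2 + 9/80*1/10 + 2/5*3/5 + 7/20*2/5 = 23/50
  d_2[S3] = 11/80*1/5 + 9/80*1/2 + 2/5*1/5 + 7/20*1/2 = 271/800
d_2 = (S0=83/800, S1=39/400, S2=23/50, S3=271/800)
  d_3[S0] = 83/800*1/20 + 39/400*7/20 + 23/50*1/10 + 271/800*1/20 = 409/4000
  d_3[S1] = 83/800*1/4 + 39/400*1/20 + 23/50*1/10 + 271/800*1/20 = 3/32
  d_3[S2] = 83/800*1/2 + 39/400*1/10 + 23/50*3/5 + 271/800*2/5 = 757/1600
  d_3[S3] = 83/800*1/5 + 39/400*1/2 + 23/50*1/5 + 271/800*1/2 = 2647/8000
d_3 = (S0=409/4000, S1=3/32, S2=757/1600, S3=2647/8000)

Answer: 409/4000 3/32 757/1600 2647/8000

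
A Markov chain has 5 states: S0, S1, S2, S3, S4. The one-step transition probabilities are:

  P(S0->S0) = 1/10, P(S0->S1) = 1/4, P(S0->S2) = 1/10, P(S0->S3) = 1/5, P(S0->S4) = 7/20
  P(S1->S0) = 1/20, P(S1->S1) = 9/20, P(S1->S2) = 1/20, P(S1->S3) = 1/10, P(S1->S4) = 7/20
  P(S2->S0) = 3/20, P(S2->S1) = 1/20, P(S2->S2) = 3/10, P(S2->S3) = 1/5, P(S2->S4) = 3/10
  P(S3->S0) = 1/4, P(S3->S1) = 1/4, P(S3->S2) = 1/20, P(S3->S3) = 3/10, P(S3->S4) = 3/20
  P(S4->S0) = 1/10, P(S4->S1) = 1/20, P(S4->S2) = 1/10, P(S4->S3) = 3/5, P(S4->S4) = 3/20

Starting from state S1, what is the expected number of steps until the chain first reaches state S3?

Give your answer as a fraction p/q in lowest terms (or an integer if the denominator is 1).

Let h_i = expected steps to first reach S3 from state i.
Boundary: h_S3 = 0.
First-step equations for the other states:
  h_S0 = 1 + 1/10*h_S0 + 1/4*h_S1 + 1/10*h_S2 + 1/5*h_S3 + 7/20*h_S4
  h_S1 = 1 + 1/20*h_S0 + 9/20*h_S1 + 1/20*h_S2 + 1/10*h_S3 + 7/20*h_S4
  h_S2 = 1 + 3/20*h_S0 + 1/20*h_S1 + 3/10*h_S2 + 1/5*h_S3 + 3/10*h_S4
  h_S4 = 1 + 1/10*h_S0 + 1/20*h_S1 + 1/10*h_S2 + 3/5*h_S3 + 3/20*h_S4

Substituting h_S3 = 0 and rearranging gives the linear system (I - Q) h = 1:
  [9/10, -1/4, -1/10, -7/20] . (h_S0, h_S1, h_S2, h_S4) = 1
  [-1/20, 11/20, -1/20, -7/20] . (h_S0, h_S1, h_S2, h_S4) = 1
  [-3/20, -1/20, 7/10, -3/10] . (h_S0, h_S1, h_S2, h_S4) = 1
  [-1/10, -1/20, -1/10, 17/20] . (h_S0, h_S1, h_S2, h_S4) = 1

Solving yields:
  h_S0 = 15130/4441
  h_S1 = 17030/4441
  h_S2 = 14990/4441
  h_S4 = 9770/4441

Starting state is S1, so the expected hitting time is h_S1 = 17030/4441.

Answer: 17030/4441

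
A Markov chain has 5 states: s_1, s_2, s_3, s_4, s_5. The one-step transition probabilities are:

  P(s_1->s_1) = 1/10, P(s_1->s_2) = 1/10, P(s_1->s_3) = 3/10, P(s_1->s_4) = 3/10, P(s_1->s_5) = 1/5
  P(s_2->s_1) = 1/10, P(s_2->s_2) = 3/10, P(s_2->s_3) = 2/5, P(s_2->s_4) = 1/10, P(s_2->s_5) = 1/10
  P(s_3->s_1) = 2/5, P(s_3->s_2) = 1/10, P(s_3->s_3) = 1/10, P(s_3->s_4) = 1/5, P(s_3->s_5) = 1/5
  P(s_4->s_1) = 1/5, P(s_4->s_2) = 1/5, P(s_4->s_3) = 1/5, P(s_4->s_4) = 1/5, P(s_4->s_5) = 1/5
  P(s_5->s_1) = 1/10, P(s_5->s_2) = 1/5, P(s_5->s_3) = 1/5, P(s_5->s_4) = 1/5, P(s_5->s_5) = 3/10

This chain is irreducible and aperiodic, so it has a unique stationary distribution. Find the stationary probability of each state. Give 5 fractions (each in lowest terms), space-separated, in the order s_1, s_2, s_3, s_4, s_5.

Answer: 1852/9777 572/3259 2258/9777 1969/9777 1982/9777

Derivation:
The stationary distribution satisfies pi = pi * P, i.e.:
  pi_s_1 = 1/10*pi_s_1 + 1/10*pi_s_2 + 2/5*pi_s_3 + 1/5*pi_s_4 + 1/10*pi_s_5
  pi_s_2 = 1/10*pi_s_1 + 3/10*pi_s_2 + 1/10*pi_s_3 + 1/5*pi_s_4 + 1/5*pi_s_5
  pi_s_3 = 3/10*pi_s_1 + 2/5*pi_s_2 + 1/10*pi_s_3 + 1/5*pi_s_4 + 1/5*pi_s_5
  pi_s_4 = 3/10*pi_s_1 + 1/10*pi_s_2 + 1/5*pi_s_3 + 1/5*pi_s_4 + 1/5*pi_s_5
  pi_s_5 = 1/5*pi_s_1 + 1/10*pi_s_2 + 1/5*pi_s_3 + 1/5*pi_s_4 + 3/10*pi_s_5
with normalization: pi_s_1 + pi_s_2 + pi_s_3 + pi_s_4 + pi_s_5 = 1.

Using the first 4 balance equations plus normalization, the linear system A*pi = b is:
  [-9/10, 1/10, 2/5, 1/5, 1/10] . pi = 0
  [1/10, -7/10, 1/10, 1/5, 1/5] . pi = 0
  [3/10, 2/5, -9/10, 1/5, 1/5] . pi = 0
  [3/10, 1/10, 1/5, -4/5, 1/5] . pi = 0
  [1, 1, 1, 1, 1] . pi = 1

Solving yields:
  pi_s_1 = 1852/9777
  pi_s_2 = 572/3259
  pi_s_3 = 2258/9777
  pi_s_4 = 1969/9777
  pi_s_5 = 1982/9777

Verification (pi * P):
  1852/9777*1/10 + 572/3259*1/10 + 2258/9777*2/5 + 1969/9777*1/5 + 1982/9777*1/10 = 1852/9777 = pi_s_1  (ok)
  1852/9777*1/10 + 572/3259*3/10 + 2258/9777*1/10 + 1969/9777*1/5 + 1982/9777*1/5 = 572/3259 = pi_s_2  (ok)
  1852/9777*3/10 + 572/3259*2/5 + 2258/9777*1/10 + 1969/9777*1/5 + 1982/9777*1/5 = 2258/9777 = pi_s_3  (ok)
  1852/9777*3/10 + 572/3259*1/10 + 2258/9777*1/5 + 1969/9777*1/5 + 1982/9777*1/5 = 1969/9777 = pi_s_4  (ok)
  1852/9777*1/5 + 572/3259*1/10 + 2258/9777*1/5 + 1969/9777*1/5 + 1982/9777*3/10 = 1982/9777 = pi_s_5  (ok)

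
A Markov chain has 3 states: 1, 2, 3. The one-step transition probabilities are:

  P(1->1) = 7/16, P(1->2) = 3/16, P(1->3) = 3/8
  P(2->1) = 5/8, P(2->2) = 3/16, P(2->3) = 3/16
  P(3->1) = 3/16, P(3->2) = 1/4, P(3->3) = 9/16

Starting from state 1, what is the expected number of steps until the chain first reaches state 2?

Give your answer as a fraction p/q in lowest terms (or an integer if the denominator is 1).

Let h_i = expected steps to first reach 2 from state i.
Boundary: h_2 = 0.
First-step equations for the other states:
  h_1 = 1 + 7/16*h_1 + 3/16*h_2 + 3/8*h_3
  h_3 = 1 + 3/16*h_1 + 1/4*h_2 + 9/16*h_3

Substituting h_2 = 0 and rearranging gives the linear system (I - Q) h = 1:
  [9/16, -3/8] . (h_1, h_3) = 1
  [-3/16, 7/16] . (h_1, h_3) = 1

Solving yields:
  h_1 = 208/45
  h_3 = 64/15

Starting state is 1, so the expected hitting time is h_1 = 208/45.

Answer: 208/45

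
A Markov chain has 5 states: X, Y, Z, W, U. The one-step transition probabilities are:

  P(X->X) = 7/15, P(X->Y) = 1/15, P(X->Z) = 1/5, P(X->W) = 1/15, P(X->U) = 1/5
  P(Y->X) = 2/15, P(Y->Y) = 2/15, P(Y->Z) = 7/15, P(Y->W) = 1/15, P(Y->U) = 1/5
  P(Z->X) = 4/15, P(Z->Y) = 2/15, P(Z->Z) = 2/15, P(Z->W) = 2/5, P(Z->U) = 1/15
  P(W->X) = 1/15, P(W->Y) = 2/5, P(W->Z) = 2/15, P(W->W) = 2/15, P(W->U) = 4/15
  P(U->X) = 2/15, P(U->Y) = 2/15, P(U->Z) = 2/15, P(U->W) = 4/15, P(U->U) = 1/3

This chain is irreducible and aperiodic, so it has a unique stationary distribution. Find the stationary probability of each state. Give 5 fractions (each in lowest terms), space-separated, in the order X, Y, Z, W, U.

The stationary distribution satisfies pi = pi * P, i.e.:
  pi_X = 7/15*pi_X + 2/15*pi_Y + 4/15*pi_Z + 1/15*pi_W + 2/15*pi_U
  pi_Y = 1/15*pi_X + 2/15*pi_Y + 2/15*pi_Z + 2/5*pi_W + 2/15*pi_U
  pi_Z = 1/5*pi_X + 7/15*pi_Y + 2/15*pi_Z + 2/15*pi_W + 2/15*pi_U
  pi_W = 1/15*pi_X + 1/15*pi_Y + 2/5*pi_Z + 2/15*pi_W + 4/15*pi_U
  pi_U = 1/5*pi_X + 1/5*pi_Y + 1/15*pi_Z + 4/15*pi_W + 1/3*pi_U
with normalization: pi_X + pi_Y + pi_Z + pi_W + pi_U = 1.

Using the first 4 balance equations plus normalization, the linear system A*pi = b is:
  [-8/15, 2/15, 4/15, 1/15, 2/15] . pi = 0
  [1/15, -13/15, 2/15, 2/5, 2/15] . pi = 0
  [1/5, 7/15, -13/15, 2/15, 2/15] . pi = 0
  [1/15, 1/15, 2/5, -13/15, 4/15] . pi = 0
  [1, 1, 1, 1, 1] . pi = 1

Solving yields:
  pi_X = 2152/9699
  pi_Y = 1642/9699
  pi_Z = 1984/9699
  pi_W = 1846/9699
  pi_U = 2075/9699

Verification (pi * P):
  2152/9699*7/15 + 1642/9699*2/15 + 1984/9699*4/15 + 1846/9699*1/15 + 2075/9699*2/15 = 2152/9699 = pi_X  (ok)
  2152/9699*1/15 + 1642/9699*2/15 + 1984/9699*2/15 + 1846/9699*2/5 + 2075/9699*2/15 = 1642/9699 = pi_Y  (ok)
  2152/9699*1/5 + 1642/9699*7/15 + 1984/9699*2/15 + 1846/9699*2/15 + 2075/9699*2/15 = 1984/9699 = pi_Z  (ok)
  2152/9699*1/15 + 1642/9699*1/15 + 1984/9699*2/5 + 1846/9699*2/15 + 2075/9699*4/15 = 1846/9699 = pi_W  (ok)
  2152/9699*1/5 + 1642/9699*1/5 + 1984/9699*1/15 + 1846/9699*4/15 + 2075/9699*1/3 = 2075/9699 = pi_U  (ok)

Answer: 2152/9699 1642/9699 1984/9699 1846/9699 2075/9699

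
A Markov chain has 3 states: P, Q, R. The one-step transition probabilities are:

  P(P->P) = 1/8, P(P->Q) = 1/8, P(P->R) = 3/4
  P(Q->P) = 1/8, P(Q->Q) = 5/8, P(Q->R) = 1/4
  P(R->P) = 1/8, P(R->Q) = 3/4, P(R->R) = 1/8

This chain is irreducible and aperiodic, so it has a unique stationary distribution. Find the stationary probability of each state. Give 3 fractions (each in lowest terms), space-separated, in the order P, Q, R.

The stationary distribution satisfies pi = pi * P, i.e.:
  pi_P = 1/8*pi_P + 1/8*pi_Q + 1/8*pi_R
  pi_Q = 1/8*pi_P + 5/8*pi_Q + 3/4*pi_R
  pi_R = 3/4*pi_P + 1/4*pi_Q + 1/8*pi_R
with normalization: pi_P + pi_Q + pi_R = 1.

Using the first 2 balance equations plus normalization, the linear system A*pi = b is:
  [-7/8, 1/8, 1/8] . pi = 0
  [1/8, -3/8, 3/4] . pi = 0
  [1, 1, 1] . pi = 1

Solving yields:
  pi_P = 1/8
  pi_Q = 43/72
  pi_R = 5/18

Verification (pi * P):
  1/8*1/8 + 43/72*1/8 + 5/18*1/8 = 1/8 = pi_P  (ok)
  1/8*1/8 + 43/72*5/8 + 5/18*3/4 = 43/72 = pi_Q  (ok)
  1/8*3/4 + 43/72*1/4 + 5/18*1/8 = 5/18 = pi_R  (ok)

Answer: 1/8 43/72 5/18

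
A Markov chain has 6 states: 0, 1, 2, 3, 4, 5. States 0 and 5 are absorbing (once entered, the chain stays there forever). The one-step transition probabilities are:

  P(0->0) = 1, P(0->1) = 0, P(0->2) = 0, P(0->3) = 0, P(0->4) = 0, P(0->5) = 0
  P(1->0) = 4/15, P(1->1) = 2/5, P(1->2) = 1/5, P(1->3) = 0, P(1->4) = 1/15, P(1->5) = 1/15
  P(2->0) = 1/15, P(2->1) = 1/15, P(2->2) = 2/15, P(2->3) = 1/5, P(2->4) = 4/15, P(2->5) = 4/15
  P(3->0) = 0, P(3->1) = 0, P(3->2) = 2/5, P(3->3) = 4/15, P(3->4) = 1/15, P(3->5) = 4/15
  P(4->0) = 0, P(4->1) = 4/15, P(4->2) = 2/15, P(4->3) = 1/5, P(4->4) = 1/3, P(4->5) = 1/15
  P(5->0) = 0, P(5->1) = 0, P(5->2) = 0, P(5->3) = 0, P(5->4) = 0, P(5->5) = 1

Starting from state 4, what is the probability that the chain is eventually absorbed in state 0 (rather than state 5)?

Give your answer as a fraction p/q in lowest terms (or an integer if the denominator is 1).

Let a_i = P(absorbed in 0 | start in state i).
Boundary conditions: a_0 = 1, a_5 = 0.
For each transient state i, a_i = sum_j P(i->j) * a_j:
  a_1 = 4/15*a_0 + 2/5*a_1 + 1/5*a_2 + 0*a_3 + 1/15*a_4 + 1/15*a_5
  a_2 = 1/15*a_0 + 1/15*a_1 + 2/15*a_2 + 1/5*a_3 + 4/15*a_4 + 4/15*a_5
  a_3 = 0*a_0 + 0*a_1 + 2/5*a_2 + 4/15*a_3 + 1/15*a_4 + 4/15*a_5
  a_4 = 0*a_0 + 4/15*a_1 + 2/15*a_2 + 1/5*a_3 + 1/3*a_4 + 1/15*a_5

Substituting a_0 = 1 and a_5 = 0, rearrange to (I - Q) a = r where r[i] = P(i -> 0):
  [3/5, -1/5, 0, -1/15] . (a_1, a_2, a_3, a_4) = 4/15
  [-1/15, 13/15, -1/5, -4/15] . (a_1, a_2, a_3, a_4) = 1/15
  [0, -2/5, 11/15, -1/15] . (a_1, a_2, a_3, a_4) = 0
  [-4/15, -2/15, -1/5, 2/3] . (a_1, a_2, a_3, a_4) = 0

Solving yields:
  a_1 = 239/420
  a_2 = 2099/7980
  a_3 = 33/190
  a_4 = 221/665

Starting state is 4, so the absorption probability is a_4 = 221/665.

Answer: 221/665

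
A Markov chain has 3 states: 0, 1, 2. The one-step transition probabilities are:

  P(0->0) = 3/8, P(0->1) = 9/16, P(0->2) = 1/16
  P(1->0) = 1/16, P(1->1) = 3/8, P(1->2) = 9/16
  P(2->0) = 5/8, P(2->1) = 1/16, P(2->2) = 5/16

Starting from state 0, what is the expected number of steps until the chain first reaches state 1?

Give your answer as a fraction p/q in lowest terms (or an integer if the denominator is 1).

Let h_i = expected steps to first reach 1 from state i.
Boundary: h_1 = 0.
First-step equations for the other states:
  h_0 = 1 + 3/8*h_0 + 9/16*h_1 + 1/16*h_2
  h_2 = 1 + 5/8*h_0 + 1/16*h_1 + 5/16*h_2

Substituting h_1 = 0 and rearranging gives the linear system (I - Q) h = 1:
  [5/8, -1/16] . (h_0, h_2) = 1
  [-5/8, 11/16] . (h_0, h_2) = 1

Solving yields:
  h_0 = 48/25
  h_2 = 16/5

Starting state is 0, so the expected hitting time is h_0 = 48/25.

Answer: 48/25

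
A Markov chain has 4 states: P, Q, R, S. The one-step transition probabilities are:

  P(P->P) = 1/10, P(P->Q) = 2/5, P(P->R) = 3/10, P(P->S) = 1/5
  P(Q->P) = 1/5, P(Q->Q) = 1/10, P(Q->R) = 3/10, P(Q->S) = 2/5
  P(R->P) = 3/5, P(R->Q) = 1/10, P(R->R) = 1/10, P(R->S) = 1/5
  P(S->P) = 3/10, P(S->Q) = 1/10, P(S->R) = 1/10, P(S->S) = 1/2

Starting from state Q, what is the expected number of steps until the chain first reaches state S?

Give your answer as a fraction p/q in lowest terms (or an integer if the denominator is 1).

Let h_i = expected steps to first reach S from state i.
Boundary: h_S = 0.
First-step equations for the other states:
  h_P = 1 + 1/10*h_P + 2/5*h_Q + 3/10*h_R + 1/5*h_S
  h_Q = 1 + 1/5*h_P + 1/10*h_Q + 3/10*h_R + 2/5*h_S
  h_R = 1 + 3/5*h_P + 1/10*h_Q + 1/10*h_R + 1/5*h_S

Substituting h_S = 0 and rearranging gives the linear system (I - Q) h = 1:
  [9/10, -2/5, -3/10] . (h_P, h_Q, h_R) = 1
  [-1/5, 9/10, -3/10] . (h_P, h_Q, h_R) = 1
  [-3/5, -1/10, 9/10] . (h_P, h_Q, h_R) = 1

Solving yields:
  h_P = 4
  h_Q = 44/13
  h_R = 54/13

Starting state is Q, so the expected hitting time is h_Q = 44/13.

Answer: 44/13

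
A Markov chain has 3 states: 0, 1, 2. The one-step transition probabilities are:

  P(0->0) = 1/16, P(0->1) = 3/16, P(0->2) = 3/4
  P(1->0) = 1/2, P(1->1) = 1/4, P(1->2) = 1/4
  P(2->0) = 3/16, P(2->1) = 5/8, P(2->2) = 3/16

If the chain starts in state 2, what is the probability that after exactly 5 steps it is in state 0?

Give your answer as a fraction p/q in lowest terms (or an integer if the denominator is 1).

Answer: 288803/1048576

Derivation:
Computing P^5 by repeated multiplication:
P^1 =
  0: [1/16, 3/16, 3/4]
  1: [1/2, 1/4, 1/4]
  2: [3/16, 5/8, 3/16]
P^2 =
  0: [61/256, 135/256, 15/64]
  1: [13/64, 5/16, 31/64]
  2: [23/64, 79/256, 85/256]
P^3 =
  0: [1321/4096, 1323/4096, 363/1024]
  1: [133/512, 429/1024, 329/1024]
  2: [979/4096, 721/2048, 1675/4096]
P^4 =
  0: [16261/65536, 23775/65536, 6375/16384]
  1: [4685/16384, 1451/4096, 5895/16384]
  2: [4385/16384, 25455/65536, 22541/65536]
P^5 =
  0: [282961/1048576, 398883/1048576, 91683/262144]
  1: [34401/131072, 96221/262144, 97121/262144]
  2: [288803/1048576, 189925/524288, 379923/1048576]

(P^5)[2 -> 0] = 288803/1048576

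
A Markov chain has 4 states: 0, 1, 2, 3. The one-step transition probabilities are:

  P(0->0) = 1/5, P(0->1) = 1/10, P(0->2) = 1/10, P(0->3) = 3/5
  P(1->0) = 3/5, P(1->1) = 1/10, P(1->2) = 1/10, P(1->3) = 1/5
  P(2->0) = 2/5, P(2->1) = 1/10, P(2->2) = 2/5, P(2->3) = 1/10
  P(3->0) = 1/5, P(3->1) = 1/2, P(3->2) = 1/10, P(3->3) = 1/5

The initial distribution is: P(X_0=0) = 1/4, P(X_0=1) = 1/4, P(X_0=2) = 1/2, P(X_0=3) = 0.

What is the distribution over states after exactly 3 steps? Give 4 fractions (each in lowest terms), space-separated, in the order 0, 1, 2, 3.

Answer: 63/200 117/500 61/400 597/2000

Derivation:
Propagating the distribution step by step (d_{t+1} = d_t * P):
d_0 = (0=1/4, 1=1/4, 2=1/2, 3=0)
  d_1[0] = 1/4*1/5 + 1/4*3/5 + 1/2*2/5 + 0*1/5 = 2/5
  d_1[1] = 1/4*1/10 + 1/4*1/10 + 1/2*1/10 + 0*1/2 = 1/10
  d_1[2] = 1/4*1/10 + 1/4*1/10 + 1/2*2/5 + 0*1/10 = 1/4
  d_1[3] = 1/4*3/5 + 1/4*1/5 + 1/2*1/10 + 0*1/5 = 1/4
d_1 = (0=2/5, 1=1/10, 2=1/4, 3=1/4)
  d_2[0] = 2/5*1/5 + 1/10*3/5 + 1/4*2/5 + 1/4*1/5 = 29/100
  d_2[1] = 2/5*1/10 + 1/10*1/10 + 1/4*1/10 + 1/4*1/2 = 1/5
  d_2[2] = 2/5*1/10 + 1/10*1/10 + 1/4*2/5 + 1/4*1/10 = 7/40
  d_2[3] = 2/5*3/5 + 1/10*1/5 + 1/4*1/10 + 1/4*1/5 = 67/200
d_2 = (0=29/100, 1=1/5, 2=7/40, 3=67/200)
  d_3[0] = 29/100*1/5 + 1/5*3/5 + 7/40*2/5 + 67/200*1/5 = 63/200
  d_3[1] = 29/100*1/10 + 1/5*1/10 + 7/40*1/10 + 67/200*1/2 = 117/500
  d_3[2] = 29/100*1/10 + 1/5*1/10 + 7/40*2/5 + 67/200*1/10 = 61/400
  d_3[3] = 29/100*3/5 + 1/5*1/5 + 7/40*1/10 + 67/200*1/5 = 597/2000
d_3 = (0=63/200, 1=117/500, 2=61/400, 3=597/2000)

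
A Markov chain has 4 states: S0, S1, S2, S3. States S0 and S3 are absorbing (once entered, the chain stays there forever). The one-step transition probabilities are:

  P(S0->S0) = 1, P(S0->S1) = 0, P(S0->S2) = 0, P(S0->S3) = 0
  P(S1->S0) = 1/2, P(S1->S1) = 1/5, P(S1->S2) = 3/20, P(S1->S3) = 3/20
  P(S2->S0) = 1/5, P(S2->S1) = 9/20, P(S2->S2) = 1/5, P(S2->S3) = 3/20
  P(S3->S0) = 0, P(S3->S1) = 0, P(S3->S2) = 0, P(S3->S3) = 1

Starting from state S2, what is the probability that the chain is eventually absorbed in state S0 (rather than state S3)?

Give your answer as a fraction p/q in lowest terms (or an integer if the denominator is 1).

Answer: 154/229

Derivation:
Let a_i = P(absorbed in S0 | start in state i).
Boundary conditions: a_S0 = 1, a_S3 = 0.
For each transient state i, a_i = sum_j P(i->j) * a_j:
  a_S1 = 1/2*a_S0 + 1/5*a_S1 + 3/20*a_S2 + 3/20*a_S3
  a_S2 = 1/5*a_S0 + 9/20*a_S1 + 1/5*a_S2 + 3/20*a_S3

Substituting a_S0 = 1 and a_S3 = 0, rearrange to (I - Q) a = r where r[i] = P(i -> S0):
  [4/5, -3/20] . (a_S1, a_S2) = 1/2
  [-9/20, 4/5] . (a_S1, a_S2) = 1/5

Solving yields:
  a_S1 = 172/229
  a_S2 = 154/229

Starting state is S2, so the absorption probability is a_S2 = 154/229.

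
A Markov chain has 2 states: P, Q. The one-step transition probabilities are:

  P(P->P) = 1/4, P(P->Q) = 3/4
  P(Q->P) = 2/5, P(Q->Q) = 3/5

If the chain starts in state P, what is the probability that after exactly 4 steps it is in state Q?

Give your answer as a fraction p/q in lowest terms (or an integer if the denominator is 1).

Answer: 20859/32000

Derivation:
Computing P^4 by repeated multiplication:
P^1 =
  P: [1/4, 3/4]
  Q: [2/5, 3/5]
P^2 =
  P: [29/80, 51/80]
  Q: [17/50, 33/50]
P^3 =
  P: [553/1600, 1047/1600]
  Q: [349/1000, 651/1000]
P^4 =
  P: [11141/32000, 20859/32000]
  Q: [6953/20000, 13047/20000]

(P^4)[P -> Q] = 20859/32000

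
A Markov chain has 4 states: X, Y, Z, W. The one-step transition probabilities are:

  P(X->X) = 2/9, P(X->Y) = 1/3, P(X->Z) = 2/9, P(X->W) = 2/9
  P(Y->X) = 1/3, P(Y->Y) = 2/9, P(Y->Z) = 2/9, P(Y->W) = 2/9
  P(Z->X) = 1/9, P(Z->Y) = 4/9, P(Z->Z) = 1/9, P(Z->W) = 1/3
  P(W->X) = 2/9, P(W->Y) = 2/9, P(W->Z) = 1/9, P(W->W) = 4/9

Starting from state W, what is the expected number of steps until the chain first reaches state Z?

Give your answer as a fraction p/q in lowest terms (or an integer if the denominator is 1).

Answer: 6

Derivation:
Let h_i = expected steps to first reach Z from state i.
Boundary: h_Z = 0.
First-step equations for the other states:
  h_X = 1 + 2/9*h_X + 1/3*h_Y + 2/9*h_Z + 2/9*h_W
  h_Y = 1 + 1/3*h_X + 2/9*h_Y + 2/9*h_Z + 2/9*h_W
  h_W = 1 + 2/9*h_X + 2/9*h_Y + 1/9*h_Z + 4/9*h_W

Substituting h_Z = 0 and rearranging gives the linear system (I - Q) h = 1:
  [7/9, -1/3, -2/9] . (h_X, h_Y, h_W) = 1
  [-1/3, 7/9, -2/9] . (h_X, h_Y, h_W) = 1
  [-2/9, -2/9, 5/9] . (h_X, h_Y, h_W) = 1

Solving yields:
  h_X = 21/4
  h_Y = 21/4
  h_W = 6

Starting state is W, so the expected hitting time is h_W = 6.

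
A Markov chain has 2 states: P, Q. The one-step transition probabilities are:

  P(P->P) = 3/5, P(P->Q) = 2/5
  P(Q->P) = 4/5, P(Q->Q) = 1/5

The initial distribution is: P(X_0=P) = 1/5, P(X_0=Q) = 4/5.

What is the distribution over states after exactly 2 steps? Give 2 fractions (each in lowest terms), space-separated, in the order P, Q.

Answer: 81/125 44/125

Derivation:
Propagating the distribution step by step (d_{t+1} = d_t * P):
d_0 = (P=1/5, Q=4/5)
  d_1[P] = 1/5*3/5 + 4/5*4/5 = 19/25
  d_1[Q] = 1/5*2/5 + 4/5*1/5 = 6/25
d_1 = (P=19/25, Q=6/25)
  d_2[P] = 19/25*3/5 + 6/25*4/5 = 81/125
  d_2[Q] = 19/25*2/5 + 6/25*1/5 = 44/125
d_2 = (P=81/125, Q=44/125)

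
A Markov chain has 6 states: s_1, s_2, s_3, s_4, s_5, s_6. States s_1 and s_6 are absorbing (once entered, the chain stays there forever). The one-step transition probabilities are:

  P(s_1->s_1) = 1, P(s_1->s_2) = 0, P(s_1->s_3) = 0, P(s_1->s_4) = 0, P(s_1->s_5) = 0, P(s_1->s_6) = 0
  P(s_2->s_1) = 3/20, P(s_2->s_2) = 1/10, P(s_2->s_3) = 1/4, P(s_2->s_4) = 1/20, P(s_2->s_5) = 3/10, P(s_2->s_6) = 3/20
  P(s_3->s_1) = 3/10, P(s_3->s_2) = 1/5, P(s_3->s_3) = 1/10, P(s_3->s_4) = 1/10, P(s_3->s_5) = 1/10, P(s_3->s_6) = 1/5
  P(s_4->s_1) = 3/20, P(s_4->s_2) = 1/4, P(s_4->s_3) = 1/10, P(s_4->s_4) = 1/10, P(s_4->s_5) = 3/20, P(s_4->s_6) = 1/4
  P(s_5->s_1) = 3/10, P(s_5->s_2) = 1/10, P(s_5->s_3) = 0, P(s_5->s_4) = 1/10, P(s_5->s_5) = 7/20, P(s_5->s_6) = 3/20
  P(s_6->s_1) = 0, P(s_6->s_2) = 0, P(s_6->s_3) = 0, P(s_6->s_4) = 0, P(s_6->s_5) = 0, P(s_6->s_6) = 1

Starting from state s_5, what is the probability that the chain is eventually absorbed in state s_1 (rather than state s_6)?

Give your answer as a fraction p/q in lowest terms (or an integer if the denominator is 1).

Answer: 4731/7582

Derivation:
Let a_i = P(absorbed in s_1 | start in state i).
Boundary conditions: a_s_1 = 1, a_s_6 = 0.
For each transient state i, a_i = sum_j P(i->j) * a_j:
  a_s_2 = 3/20*a_s_1 + 1/10*a_s_2 + 1/4*a_s_3 + 1/20*a_s_4 + 3/10*a_s_5 + 3/20*a_s_6
  a_s_3 = 3/10*a_s_1 + 1/5*a_s_2 + 1/10*a_s_3 + 1/10*a_s_4 + 1/10*a_s_5 + 1/5*a_s_6
  a_s_4 = 3/20*a_s_1 + 1/4*a_s_2 + 1/10*a_s_3 + 1/10*a_s_4 + 3/20*a_s_5 + 1/4*a_s_6
  a_s_5 = 3/10*a_s_1 + 1/10*a_s_2 + 0*a_s_3 + 1/10*a_s_4 + 7/20*a_s_5 + 3/20*a_s_6

Substituting a_s_1 = 1 and a_s_6 = 0, rearrange to (I - Q) a = r where r[i] = P(i -> s_1):
  [9/10, -1/4, -1/20, -3/10] . (a_s_2, a_s_3, a_s_4, a_s_5) = 3/20
  [-1/5, 9/10, -1/10, -1/10] . (a_s_2, a_s_3, a_s_4, a_s_5) = 3/10
  [-1/4, -1/10, 9/10, -3/20] . (a_s_2, a_s_3, a_s_4, a_s_5) = 3/20
  [-1/10, 0, -1/10, 13/20] . (a_s_2, a_s_3, a_s_4, a_s_5) = 3/10

Solving yields:
  a_s_2 = 4275/7582
  a_s_3 = 8835/15164
  a_s_4 = 7461/15164
  a_s_5 = 4731/7582

Starting state is s_5, so the absorption probability is a_s_5 = 4731/7582.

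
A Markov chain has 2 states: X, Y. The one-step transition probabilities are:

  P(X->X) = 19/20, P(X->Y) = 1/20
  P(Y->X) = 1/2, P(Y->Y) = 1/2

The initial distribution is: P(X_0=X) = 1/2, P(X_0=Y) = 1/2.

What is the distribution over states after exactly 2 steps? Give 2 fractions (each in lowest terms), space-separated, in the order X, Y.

Propagating the distribution step by step (d_{t+1} = d_t * P):
d_0 = (X=1/2, Y=1/2)
  d_1[X] = 1/2*19/20 + 1/2*1/2 = 29/40
  d_1[Y] = 1/2*1/20 + 1/2*1/2 = 11/40
d_1 = (X=29/40, Y=11/40)
  d_2[X] = 29/40*19/20 + 11/40*1/2 = 661/800
  d_2[Y] = 29/40*1/20 + 11/40*1/2 = 139/800
d_2 = (X=661/800, Y=139/800)

Answer: 661/800 139/800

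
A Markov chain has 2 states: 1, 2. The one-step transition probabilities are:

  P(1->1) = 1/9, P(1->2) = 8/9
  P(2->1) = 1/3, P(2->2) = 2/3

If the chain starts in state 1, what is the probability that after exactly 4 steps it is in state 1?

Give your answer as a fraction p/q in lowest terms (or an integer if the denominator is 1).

Computing P^4 by repeated multiplication:
P^1 =
  1: [1/9, 8/9]
  2: [1/3, 2/3]
P^2 =
  1: [25/81, 56/81]
  2: [7/27, 20/27]
P^3 =
  1: [193/729, 536/729]
  2: [67/243, 176/243]
P^4 =
  1: [1801/6561, 4760/6561]
  2: [595/2187, 1592/2187]

(P^4)[1 -> 1] = 1801/6561

Answer: 1801/6561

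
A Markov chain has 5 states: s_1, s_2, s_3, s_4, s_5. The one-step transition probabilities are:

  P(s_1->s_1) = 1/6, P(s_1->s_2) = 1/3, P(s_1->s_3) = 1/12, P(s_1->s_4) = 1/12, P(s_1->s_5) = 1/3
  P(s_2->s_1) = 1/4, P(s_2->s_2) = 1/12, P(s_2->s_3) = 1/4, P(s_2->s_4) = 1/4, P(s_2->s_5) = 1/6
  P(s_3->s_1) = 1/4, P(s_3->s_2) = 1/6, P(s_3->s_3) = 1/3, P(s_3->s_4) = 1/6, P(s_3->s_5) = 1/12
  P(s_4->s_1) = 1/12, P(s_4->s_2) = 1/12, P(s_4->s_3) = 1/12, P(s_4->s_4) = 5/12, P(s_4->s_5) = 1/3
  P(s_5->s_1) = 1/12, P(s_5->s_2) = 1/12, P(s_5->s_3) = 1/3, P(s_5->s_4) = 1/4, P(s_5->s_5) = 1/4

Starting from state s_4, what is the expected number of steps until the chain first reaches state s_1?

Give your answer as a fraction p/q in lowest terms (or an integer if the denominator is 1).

Answer: 8952/1217

Derivation:
Let h_i = expected steps to first reach s_1 from state i.
Boundary: h_s_1 = 0.
First-step equations for the other states:
  h_s_2 = 1 + 1/4*h_s_1 + 1/12*h_s_2 + 1/4*h_s_3 + 1/4*h_s_4 + 1/6*h_s_5
  h_s_3 = 1 + 1/4*h_s_1 + 1/6*h_s_2 + 1/3*h_s_3 + 1/6*h_s_4 + 1/12*h_s_5
  h_s_4 = 1 + 1/12*h_s_1 + 1/12*h_s_2 + 1/12*h_s_3 + 5/12*h_s_4 + 1/3*h_s_5
  h_s_5 = 1 + 1/12*h_s_1 + 1/12*h_s_2 + 1/3*h_s_3 + 1/4*h_s_4 + 1/4*h_s_5

Substituting h_s_1 = 0 and rearranging gives the linear system (I - Q) h = 1:
  [11/12, -1/4, -1/4, -1/6] . (h_s_2, h_s_3, h_s_4, h_s_5) = 1
  [-1/6, 2/3, -1/6, -1/12] . (h_s_2, h_s_3, h_s_4, h_s_5) = 1
  [-1/12, -1/12, 7/12, -1/3] . (h_s_2, h_s_3, h_s_4, h_s_5) = 1
  [-1/12, -1/3, -1/4, 3/4] . (h_s_2, h_s_3, h_s_4, h_s_5) = 1

Solving yields:
  h_s_2 = 7200/1217
  h_s_3 = 6924/1217
  h_s_4 = 8952/1217
  h_s_5 = 8484/1217

Starting state is s_4, so the expected hitting time is h_s_4 = 8952/1217.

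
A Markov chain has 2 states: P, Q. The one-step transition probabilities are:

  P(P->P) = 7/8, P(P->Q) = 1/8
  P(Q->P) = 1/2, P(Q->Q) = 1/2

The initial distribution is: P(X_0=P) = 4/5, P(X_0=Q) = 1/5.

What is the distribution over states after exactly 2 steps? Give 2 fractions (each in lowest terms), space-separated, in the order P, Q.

Answer: 4/5 1/5

Derivation:
Propagating the distribution step by step (d_{t+1} = d_t * P):
d_0 = (P=4/5, Q=1/5)
  d_1[P] = 4/5*7/8 + 1/5*1/2 = 4/5
  d_1[Q] = 4/5*1/8 + 1/5*1/2 = 1/5
d_1 = (P=4/5, Q=1/5)
  d_2[P] = 4/5*7/8 + 1/5*1/2 = 4/5
  d_2[Q] = 4/5*1/8 + 1/5*1/2 = 1/5
d_2 = (P=4/5, Q=1/5)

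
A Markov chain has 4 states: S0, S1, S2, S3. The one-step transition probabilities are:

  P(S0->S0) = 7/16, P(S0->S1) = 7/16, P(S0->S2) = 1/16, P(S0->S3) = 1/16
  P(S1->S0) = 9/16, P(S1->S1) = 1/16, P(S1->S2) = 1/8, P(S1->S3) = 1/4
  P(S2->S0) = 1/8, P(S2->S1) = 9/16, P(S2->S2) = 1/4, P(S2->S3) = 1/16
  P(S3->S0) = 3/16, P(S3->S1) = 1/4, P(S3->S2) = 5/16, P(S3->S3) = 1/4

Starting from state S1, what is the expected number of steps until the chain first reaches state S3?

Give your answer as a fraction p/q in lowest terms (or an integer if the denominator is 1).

Let h_i = expected steps to first reach S3 from state i.
Boundary: h_S3 = 0.
First-step equations for the other states:
  h_S0 = 1 + 7/16*h_S0 + 7/16*h_S1 + 1/16*h_S2 + 1/16*h_S3
  h_S1 = 1 + 9/16*h_S0 + 1/16*h_S1 + 1/8*h_S2 + 1/4*h_S3
  h_S2 = 1 + 1/8*h_S0 + 9/16*h_S1 + 1/4*h_S2 + 1/16*h_S3

Substituting h_S3 = 0 and rearranging gives the linear system (I - Q) h = 1:
  [9/16, -7/16, -1/16] . (h_S0, h_S1, h_S2) = 1
  [-9/16, 15/16, -1/8] . (h_S0, h_S1, h_S2) = 1
  [-1/8, -9/16, 3/4] . (h_S0, h_S1, h_S2) = 1

Solving yields:
  h_S0 = 4544/563
  h_S1 = 3920/563
  h_S2 = 4448/563

Starting state is S1, so the expected hitting time is h_S1 = 3920/563.

Answer: 3920/563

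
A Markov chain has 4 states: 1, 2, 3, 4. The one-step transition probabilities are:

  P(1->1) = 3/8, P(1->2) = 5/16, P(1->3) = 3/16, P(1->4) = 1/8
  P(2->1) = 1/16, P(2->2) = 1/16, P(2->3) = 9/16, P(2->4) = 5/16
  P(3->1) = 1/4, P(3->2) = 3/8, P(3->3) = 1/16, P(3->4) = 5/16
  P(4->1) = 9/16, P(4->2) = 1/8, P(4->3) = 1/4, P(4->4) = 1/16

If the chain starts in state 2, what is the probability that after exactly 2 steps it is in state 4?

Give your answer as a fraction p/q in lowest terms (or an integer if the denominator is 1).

Computing P^2 by repeated multiplication:
P^1 =
  1: [3/8, 5/16, 3/16, 1/8]
  2: [1/16, 1/16, 9/16, 5/16]
  3: [1/4, 3/8, 1/16, 5/16]
  4: [9/16, 1/8, 1/4, 1/16]
P^2 =
  1: [71/256, 57/256, 37/128, 27/128]
  2: [11/32, 35/128, 41/256, 57/256]
  3: [79/256, 21/128, 87/256, 3/16]
  4: [81/256, 73/256, 53/256, 49/256]

(P^2)[2 -> 4] = 57/256

Answer: 57/256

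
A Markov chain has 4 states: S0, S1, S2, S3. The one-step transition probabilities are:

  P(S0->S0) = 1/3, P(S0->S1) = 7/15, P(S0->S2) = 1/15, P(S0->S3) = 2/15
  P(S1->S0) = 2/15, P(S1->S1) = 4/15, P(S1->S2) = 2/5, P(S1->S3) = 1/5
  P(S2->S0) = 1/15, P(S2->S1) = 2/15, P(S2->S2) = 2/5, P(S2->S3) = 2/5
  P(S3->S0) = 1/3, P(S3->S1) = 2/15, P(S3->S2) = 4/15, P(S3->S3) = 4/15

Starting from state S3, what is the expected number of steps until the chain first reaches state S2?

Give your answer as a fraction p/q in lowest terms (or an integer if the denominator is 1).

Let h_i = expected steps to first reach S2 from state i.
Boundary: h_S2 = 0.
First-step equations for the other states:
  h_S0 = 1 + 1/3*h_S0 + 7/15*h_S1 + 1/15*h_S2 + 2/15*h_S3
  h_S1 = 1 + 2/15*h_S0 + 4/15*h_S1 + 2/5*h_S2 + 1/5*h_S3
  h_S3 = 1 + 1/3*h_S0 + 2/15*h_S1 + 4/15*h_S2 + 4/15*h_S3

Substituting h_S2 = 0 and rearranging gives the linear system (I - Q) h = 1:
  [2/3, -7/15, -2/15] . (h_S0, h_S1, h_S3) = 1
  [-2/15, 11/15, -1/5] . (h_S0, h_S1, h_S3) = 1
  [-1/3, -2/15, 11/15] . (h_S0, h_S1, h_S3) = 1

Solving yields:
  h_S0 = 3585/773
  h_S1 = 2565/773
  h_S3 = 3150/773

Starting state is S3, so the expected hitting time is h_S3 = 3150/773.

Answer: 3150/773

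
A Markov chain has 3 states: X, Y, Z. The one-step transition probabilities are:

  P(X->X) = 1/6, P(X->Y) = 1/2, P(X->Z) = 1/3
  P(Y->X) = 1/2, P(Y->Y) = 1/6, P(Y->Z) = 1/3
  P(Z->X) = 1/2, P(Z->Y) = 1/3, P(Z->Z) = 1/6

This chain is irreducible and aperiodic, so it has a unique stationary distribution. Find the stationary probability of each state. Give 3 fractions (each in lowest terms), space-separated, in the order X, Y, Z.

Answer: 3/8 19/56 2/7

Derivation:
The stationary distribution satisfies pi = pi * P, i.e.:
  pi_X = 1/6*pi_X + 1/2*pi_Y + 1/2*pi_Z
  pi_Y = 1/2*pi_X + 1/6*pi_Y + 1/3*pi_Z
  pi_Z = 1/3*pi_X + 1/3*pi_Y + 1/6*pi_Z
with normalization: pi_X + pi_Y + pi_Z = 1.

Using the first 2 balance equations plus normalization, the linear system A*pi = b is:
  [-5/6, 1/2, 1/2] . pi = 0
  [1/2, -5/6, 1/3] . pi = 0
  [1, 1, 1] . pi = 1

Solving yields:
  pi_X = 3/8
  pi_Y = 19/56
  pi_Z = 2/7

Verification (pi * P):
  3/8*1/6 + 19/56*1/2 + 2/7*1/2 = 3/8 = pi_X  (ok)
  3/8*1/2 + 19/56*1/6 + 2/7*1/3 = 19/56 = pi_Y  (ok)
  3/8*1/3 + 19/56*1/3 + 2/7*1/6 = 2/7 = pi_Z  (ok)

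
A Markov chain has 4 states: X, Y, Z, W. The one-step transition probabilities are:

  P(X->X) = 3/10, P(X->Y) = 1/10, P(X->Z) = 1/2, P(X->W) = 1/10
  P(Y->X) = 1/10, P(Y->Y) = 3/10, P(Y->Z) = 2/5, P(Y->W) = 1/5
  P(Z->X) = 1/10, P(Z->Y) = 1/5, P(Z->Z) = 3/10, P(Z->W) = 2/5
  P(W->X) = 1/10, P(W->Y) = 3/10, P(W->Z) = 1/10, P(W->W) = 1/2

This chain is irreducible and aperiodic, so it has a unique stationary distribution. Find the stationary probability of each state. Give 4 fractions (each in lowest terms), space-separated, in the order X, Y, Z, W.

Answer: 1/8 41/166 93/332 231/664

Derivation:
The stationary distribution satisfies pi = pi * P, i.e.:
  pi_X = 3/10*pi_X + 1/10*pi_Y + 1/10*pi_Z + 1/10*pi_W
  pi_Y = 1/10*pi_X + 3/10*pi_Y + 1/5*pi_Z + 3/10*pi_W
  pi_Z = 1/2*pi_X + 2/5*pi_Y + 3/10*pi_Z + 1/10*pi_W
  pi_W = 1/10*pi_X + 1/5*pi_Y + 2/5*pi_Z + 1/2*pi_W
with normalization: pi_X + pi_Y + pi_Z + pi_W = 1.

Using the first 3 balance equations plus normalization, the linear system A*pi = b is:
  [-7/10, 1/10, 1/10, 1/10] . pi = 0
  [1/10, -7/10, 1/5, 3/10] . pi = 0
  [1/2, 2/5, -7/10, 1/10] . pi = 0
  [1, 1, 1, 1] . pi = 1

Solving yields:
  pi_X = 1/8
  pi_Y = 41/166
  pi_Z = 93/332
  pi_W = 231/664

Verification (pi * P):
  1/8*3/10 + 41/166*1/10 + 93/332*1/10 + 231/664*1/10 = 1/8 = pi_X  (ok)
  1/8*1/10 + 41/166*3/10 + 93/332*1/5 + 231/664*3/10 = 41/166 = pi_Y  (ok)
  1/8*1/2 + 41/166*2/5 + 93/332*3/10 + 231/664*1/10 = 93/332 = pi_Z  (ok)
  1/8*1/10 + 41/166*1/5 + 93/332*2/5 + 231/664*1/2 = 231/664 = pi_W  (ok)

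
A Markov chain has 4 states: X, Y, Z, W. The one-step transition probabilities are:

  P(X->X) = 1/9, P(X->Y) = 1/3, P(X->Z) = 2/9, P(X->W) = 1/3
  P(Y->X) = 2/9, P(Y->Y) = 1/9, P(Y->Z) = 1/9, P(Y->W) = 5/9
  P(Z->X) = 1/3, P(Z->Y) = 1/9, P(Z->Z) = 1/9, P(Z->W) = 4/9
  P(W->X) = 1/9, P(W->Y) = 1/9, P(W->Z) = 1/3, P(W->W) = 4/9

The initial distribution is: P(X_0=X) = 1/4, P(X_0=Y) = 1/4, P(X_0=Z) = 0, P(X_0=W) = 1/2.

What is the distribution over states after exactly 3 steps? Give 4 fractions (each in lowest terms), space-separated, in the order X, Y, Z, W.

Propagating the distribution step by step (d_{t+1} = d_t * P):
d_0 = (X=1/4, Y=1/4, Z=0, W=1/2)
  d_1[X] = 1/4*1/9 + 1/4*2/9 + 0*1/3 + 1/2*1/9 = 5/36
  d_1[Y] = 1/4*1/3 + 1/4*1/9 + 0*1/9 + 1/2*1/9 = 1/6
  d_1[Z] = 1/4*2/9 + 1/4*1/9 + 0*1/9 + 1/2*1/3 = 1/4
  d_1[W] = 1/4*1/3 + 1/4*5/9 + 0*4/9 + 1/2*4/9 = 4/9
d_1 = (X=5/36, Y=1/6, Z=1/4, W=4/9)
  d_2[X] = 5/36*1/9 + 1/6*2/9 + 1/4*1/3 + 4/9*1/9 = 5/27
  d_2[Y] = 5/36*1/3 + 1/6*1/9 + 1/4*1/9 + 4/9*1/9 = 23/162
  d_2[Z] = 5/36*2/9 + 1/6*1/9 + 1/4*1/9 + 4/9*1/3 = 73/324
  d_2[W] = 5/36*1/3 + 1/6*5/9 + 1/4*4/9 + 4/9*4/9 = 145/324
d_2 = (X=5/27, Y=23/162, Z=73/324, W=145/324)
  d_3[X] = 5/27*1/9 + 23/162*2/9 + 73/324*1/3 + 145/324*1/9 = 43/243
  d_3[Y] = 5/27*1/3 + 23/162*1/9 + 73/324*1/9 + 145/324*1/9 = 37/243
  d_3[Z] = 5/27*2/9 + 23/162*1/9 + 73/324*1/9 + 145/324*1/3 = 337/1458
  d_3[W] = 5/27*1/3 + 23/162*5/9 + 73/324*4/9 + 145/324*4/9 = 641/1458
d_3 = (X=43/243, Y=37/243, Z=337/1458, W=641/1458)

Answer: 43/243 37/243 337/1458 641/1458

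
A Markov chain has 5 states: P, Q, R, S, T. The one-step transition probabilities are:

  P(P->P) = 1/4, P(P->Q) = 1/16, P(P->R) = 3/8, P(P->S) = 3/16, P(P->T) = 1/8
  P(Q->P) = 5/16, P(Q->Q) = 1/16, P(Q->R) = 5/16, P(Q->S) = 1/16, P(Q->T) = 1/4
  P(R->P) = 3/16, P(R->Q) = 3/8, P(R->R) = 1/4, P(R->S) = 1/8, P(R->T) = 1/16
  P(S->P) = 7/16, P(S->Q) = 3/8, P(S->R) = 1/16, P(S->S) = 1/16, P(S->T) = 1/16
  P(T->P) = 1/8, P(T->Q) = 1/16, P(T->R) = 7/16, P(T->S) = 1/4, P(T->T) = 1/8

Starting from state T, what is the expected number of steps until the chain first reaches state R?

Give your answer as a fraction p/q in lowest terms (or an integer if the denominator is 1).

Let h_i = expected steps to first reach R from state i.
Boundary: h_R = 0.
First-step equations for the other states:
  h_P = 1 + 1/4*h_P + 1/16*h_Q + 3/8*h_R + 3/16*h_S + 1/8*h_T
  h_Q = 1 + 5/16*h_P + 1/16*h_Q + 5/16*h_R + 1/16*h_S + 1/4*h_T
  h_S = 1 + 7/16*h_P + 3/8*h_Q + 1/16*h_R + 1/16*h_S + 1/16*h_T
  h_T = 1 + 1/8*h_P + 1/16*h_Q + 7/16*h_R + 1/4*h_S + 1/8*h_T

Substituting h_R = 0 and rearranging gives the linear system (I - Q) h = 1:
  [3/4, -1/16, -3/16, -1/8] . (h_P, h_Q, h_S, h_T) = 1
  [-5/16, 15/16, -1/16, -1/4] . (h_P, h_Q, h_S, h_T) = 1
  [-7/16, -3/8, 15/16, -1/16] . (h_P, h_Q, h_S, h_T) = 1
  [-1/8, -1/16, -1/4, 7/8] . (h_P, h_Q, h_S, h_T) = 1

Solving yields:
  h_P = 992/323
  h_Q = 78000/24871
  h_S = 98240/24871
  h_T = 72976/24871

Starting state is T, so the expected hitting time is h_T = 72976/24871.

Answer: 72976/24871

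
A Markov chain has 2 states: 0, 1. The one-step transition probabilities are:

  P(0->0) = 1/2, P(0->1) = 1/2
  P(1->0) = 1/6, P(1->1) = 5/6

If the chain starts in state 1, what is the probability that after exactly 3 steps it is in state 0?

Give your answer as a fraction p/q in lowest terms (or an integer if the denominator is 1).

Answer: 13/54

Derivation:
Computing P^3 by repeated multiplication:
P^1 =
  0: [1/2, 1/2]
  1: [1/6, 5/6]
P^2 =
  0: [1/3, 2/3]
  1: [2/9, 7/9]
P^3 =
  0: [5/18, 13/18]
  1: [13/54, 41/54]

(P^3)[1 -> 0] = 13/54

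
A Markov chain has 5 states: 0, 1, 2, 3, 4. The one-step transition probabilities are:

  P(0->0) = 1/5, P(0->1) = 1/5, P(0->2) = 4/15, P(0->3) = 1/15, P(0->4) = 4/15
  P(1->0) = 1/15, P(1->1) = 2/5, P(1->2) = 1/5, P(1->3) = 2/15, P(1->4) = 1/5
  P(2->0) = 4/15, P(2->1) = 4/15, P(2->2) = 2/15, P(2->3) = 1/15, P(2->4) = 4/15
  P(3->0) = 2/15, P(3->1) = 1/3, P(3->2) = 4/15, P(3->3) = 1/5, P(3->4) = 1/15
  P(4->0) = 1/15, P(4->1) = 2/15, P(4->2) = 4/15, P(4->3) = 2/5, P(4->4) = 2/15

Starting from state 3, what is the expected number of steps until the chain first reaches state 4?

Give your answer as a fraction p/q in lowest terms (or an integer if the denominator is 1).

Let h_i = expected steps to first reach 4 from state i.
Boundary: h_4 = 0.
First-step equations for the other states:
  h_0 = 1 + 1/5*h_0 + 1/5*h_1 + 4/15*h_2 + 1/15*h_3 + 4/15*h_4
  h_1 = 1 + 1/15*h_0 + 2/5*h_1 + 1/5*h_2 + 2/15*h_3 + 1/5*h_4
  h_2 = 1 + 4/15*h_0 + 4/15*h_1 + 2/15*h_2 + 1/15*h_3 + 4/15*h_4
  h_3 = 1 + 2/15*h_0 + 1/3*h_1 + 4/15*h_2 + 1/5*h_3 + 1/15*h_4

Substituting h_4 = 0 and rearranging gives the linear system (I - Q) h = 1:
  [4/5, -1/5, -4/15, -1/15] . (h_0, h_1, h_2, h_3) = 1
  [-1/15, 3/5, -1/5, -2/15] . (h_0, h_1, h_2, h_3) = 1
  [-4/15, -4/15, 13/15, -1/15] . (h_0, h_1, h_2, h_3) = 1
  [-2/15, -1/3, -4/15, 4/5] . (h_0, h_1, h_2, h_3) = 1

Solving yields:
  h_0 = 7893/1799
  h_1 = 8709/1799
  h_2 = 7941/1799
  h_3 = 9840/1799

Starting state is 3, so the expected hitting time is h_3 = 9840/1799.

Answer: 9840/1799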